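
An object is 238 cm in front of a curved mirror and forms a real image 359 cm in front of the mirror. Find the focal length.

f = 143 cm (concave)

Real image ⇒ d_i = +359 cm.
1/f = 1/d_o + 1/d_i = 1/(238) + 1/(359) = 0.006987, so f = 143 cm.
Since f is positive, the curved mirror is concave.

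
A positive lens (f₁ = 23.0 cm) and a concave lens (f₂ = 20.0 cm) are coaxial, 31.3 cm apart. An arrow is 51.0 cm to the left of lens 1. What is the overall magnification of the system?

m = -1.75

Lens 1: 1/d_i1 = 1/(23.0) − 1/(51.0) = 0.02387, so d_i1 = 41.89 cm; m₁ = −d_i1/d_o1 = -0.8214.
d_o2 = 31.3 − (41.89) = -10.59 cm (virtual object).
f₂ = −20.0 cm (diverging).
Lens 2: 1/d_i2 = 1/(-20.0) − 1/(-10.59) = 0.04443, so d_i2 = 22.51 cm; m₂ = −d_i2/d_o2 = +2.125.
m = m₁·m₂ = (-0.8214)(+2.125) = -1.75.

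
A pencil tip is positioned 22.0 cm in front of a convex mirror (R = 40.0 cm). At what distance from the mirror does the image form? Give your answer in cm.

f = R/2 = 40.0/2 = 20.00 cm; for a convex mirror, f = -20.00 cm.
Mirror equation: 1/s_i = 1/f − 1/s_o = 1/(-20.00) − 1/(22.0) = -0.05000 − 0.04545 = -0.09545, so s_i = -10.5 cm.
The image is virtual, upright and reduced, behind the mirror.

10.5 cm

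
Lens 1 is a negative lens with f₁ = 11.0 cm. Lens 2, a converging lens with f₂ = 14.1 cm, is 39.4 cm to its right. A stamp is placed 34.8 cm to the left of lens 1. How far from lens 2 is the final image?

Lens 1 is diverging, so f₁ = −11.0 cm.
Lens 1: 1/d_i1 = 1/f₁ − 1/d_o1 = 1/(-11.0) − 1/(34.8) = -0.1196, so d_i1 = -8.358 cm.
The intermediate image is 8.358 cm to the left of lens 1 (virtual), which is 39.4 − (-8.358) = 47.76 cm to the left of lens 2, so d_o2 = +47.76 cm.
Lens 2: 1/d_i2 = 1/f₂ − 1/d_o2 = 1/(14.1) − 1/(47.76) = 0.04998, so d_i2 = 20.0 cm.
The final image is real, 20.0 cm to the right of lens 2 (overall magnification ≈ -0.10).

20.0 cm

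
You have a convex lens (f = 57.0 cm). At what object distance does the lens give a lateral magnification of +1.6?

m = −d_i/d_o ⇒ d_i = −m·d_o.
1/f = 1/d_o + 1/d_i = 1/d_o − 1/(m·d_o) = (1 − 1/m)/d_o, so d_o = f(1 − 1/m) = (57.00)(1 − 1/(+1.6)) = 21.4 cm.

21.4 cm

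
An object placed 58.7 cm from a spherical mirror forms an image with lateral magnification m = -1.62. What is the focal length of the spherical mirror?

f = 36.3 cm (concave)

m = −d_i/d_o ⇒ d_i = −m·d_o = −(-1.62)·(58.7) = 95.09 cm.
1/f = 1/d_o + 1/d_i = 1/(58.7) + 1/(95.09) = 0.02755, so f = 36.3 cm.
Since f is positive, the spherical mirror is concave.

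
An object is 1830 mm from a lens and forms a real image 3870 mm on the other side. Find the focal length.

Real image ⇒ d_i = +3870 mm.
1/f = 1/d_o + 1/d_i = 1/(1830) + 1/(3870) = 0.0008048, so f = 1240 mm.
Since f is positive, the lens is converging.

f = 1240 mm (converging)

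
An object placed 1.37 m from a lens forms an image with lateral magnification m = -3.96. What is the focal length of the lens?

m = −d_i/d_o ⇒ d_i = −m·d_o = −(-3.96)·(1.37) = 5.425 m.
1/f = 1/d_o + 1/d_i = 1/(1.37) + 1/(5.425) = 0.9143, so f = 1.09 m.
Since f is positive, the lens is converging.

f = 1.09 m (converging)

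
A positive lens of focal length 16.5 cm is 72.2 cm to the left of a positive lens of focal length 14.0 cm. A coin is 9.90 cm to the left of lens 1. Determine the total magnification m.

Lens 1: 1/d_i1 = 1/(16.5) − 1/(9.90) = -0.04040, so d_i1 = -24.75 cm; m₁ = −d_i1/d_o1 = +2.500.
d_o2 = 72.2 − (-24.75) = 96.95 cm.
Lens 2: 1/d_i2 = 1/(14.0) − 1/(96.95) = 0.06111, so d_i2 = 16.36 cm; m₂ = −d_i2/d_o2 = -0.1688.
m = m₁·m₂ = (+2.500)(-0.1688) = -0.422.

m = -0.422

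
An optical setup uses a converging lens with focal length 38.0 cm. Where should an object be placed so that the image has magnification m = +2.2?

m = −d_i/d_o ⇒ d_i = −m·d_o.
1/f = 1/d_o + 1/d_i = 1/d_o − 1/(m·d_o) = (1 − 1/m)/d_o, so d_o = f(1 − 1/m) = (38.00)(1 − 1/(+2.2)) = 20.7 cm.

20.7 cm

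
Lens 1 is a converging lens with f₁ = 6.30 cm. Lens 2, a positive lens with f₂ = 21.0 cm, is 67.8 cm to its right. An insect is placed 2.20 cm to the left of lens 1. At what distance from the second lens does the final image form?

Lens 1: 1/d_i1 = 1/f₁ − 1/d_o1 = 1/(6.30) − 1/(2.20) = -0.2958, so d_i1 = -3.380 cm.
The intermediate image is 3.380 cm to the left of lens 1 (virtual), which is 67.8 − (-3.380) = 71.18 cm to the left of lens 2, so d_o2 = +71.18 cm.
Lens 2: 1/d_i2 = 1/f₂ − 1/d_o2 = 1/(21.0) − 1/(71.18) = 0.03357, so d_i2 = 29.8 cm.
The final image is real, 29.8 cm to the right of lens 2 (overall magnification ≈ -0.64).

29.8 cm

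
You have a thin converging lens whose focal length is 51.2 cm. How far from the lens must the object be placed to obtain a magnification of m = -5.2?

m = −d_i/d_o ⇒ d_i = −m·d_o.
1/f = 1/d_o + 1/d_i = 1/d_o − 1/(m·d_o) = (1 − 1/m)/d_o, so d_o = f(1 − 1/m) = (51.20)(1 − 1/(-5.2)) = 61.0 cm.

61.0 cm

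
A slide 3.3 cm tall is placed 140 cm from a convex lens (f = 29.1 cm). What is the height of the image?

1/d_i = 1/f − 1/d_o = 1/(29.10) − 1/(140) = 0.02722, so d_i = 36.74 cm.
m = −d_i/d_o = -0.2624.
|h_i| = |m|·h_o = 0.2624 × 3.3 = 0.866 cm. The image is real, inverted and reduced, on the far side of the lens.

0.866 cm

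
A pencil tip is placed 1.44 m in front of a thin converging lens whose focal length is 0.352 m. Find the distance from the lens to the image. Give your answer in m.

Thin-lens equation: 1/s_i = 1/f − 1/s_o = 1/(0.3520) − 1/(1.44) = 2.841 − 0.6944 = 2.146, so s_i = 0.466 m.
The image is real, inverted and reduced, on the far side of the lens.

0.466 m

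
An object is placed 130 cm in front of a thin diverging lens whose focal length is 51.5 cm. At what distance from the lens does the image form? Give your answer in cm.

36.9 cm

For a diverging lens, f = -51.5 cm.
Lens equation: 1/s_i = 1/f − 1/s_o = 1/(-51.50) − 1/(130) = -0.01942 − 0.007692 = -0.02711, so s_i = -36.9 cm.
The image is virtual, upright and reduced, on the same side as the object.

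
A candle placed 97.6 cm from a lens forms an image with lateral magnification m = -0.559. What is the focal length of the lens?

m = −d_i/d_o ⇒ d_i = −m·d_o = −(-0.559)·(97.6) = 54.56 cm.
1/f = 1/d_o + 1/d_i = 1/(97.6) + 1/(54.56) = 0.02857, so f = 35.0 cm.
Since f is positive, the lens is converging.

f = 35.0 cm (converging)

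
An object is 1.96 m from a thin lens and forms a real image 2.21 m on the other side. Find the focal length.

f = 1.04 m (converging)

Real image ⇒ d_i = +2.21 m.
1/f = 1/d_o + 1/d_i = 1/(1.96) + 1/(2.21) = 0.9627, so f = 1.04 m.
Since f is positive, the thin lens is converging.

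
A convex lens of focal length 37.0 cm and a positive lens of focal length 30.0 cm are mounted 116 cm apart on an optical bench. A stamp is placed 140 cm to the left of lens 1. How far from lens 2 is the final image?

Lens 1: 1/d_i1 = 1/f₁ − 1/d_o1 = 1/(37.0) − 1/(140) = 0.01988, so d_i1 = 50.29 cm.
The intermediate image is 50.29 cm to the right of lens 1, which is 116 − (50.29) = 65.71 cm to the left of lens 2, so d_o2 = +65.71 cm.
Lens 2: 1/d_i2 = 1/f₂ − 1/d_o2 = 1/(30.0) − 1/(65.71) = 0.01811, so d_i2 = 55.2 cm.
The final image is real, 55.2 cm to the right of lens 2 (overall magnification ≈ 0.30).

55.2 cm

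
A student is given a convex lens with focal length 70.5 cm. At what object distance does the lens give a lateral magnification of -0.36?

266 cm

m = −d_i/d_o ⇒ d_i = −m·d_o.
1/f = 1/d_o + 1/d_i = 1/d_o − 1/(m·d_o) = (1 − 1/m)/d_o, so d_o = f(1 − 1/m) = (70.50)(1 − 1/(-0.36)) = 266 cm.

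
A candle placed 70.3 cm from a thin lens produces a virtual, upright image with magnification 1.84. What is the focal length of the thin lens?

f = 154 cm (converging)

m = −d_i/d_o ⇒ d_i = −m·d_o = −(+1.84)·(70.3) = -129.4 cm.
1/f = 1/d_o + 1/d_i = 1/(70.3) + 1/(-129.4) = 0.006497, so f = 154 cm.
Since f is positive, the thin lens is converging.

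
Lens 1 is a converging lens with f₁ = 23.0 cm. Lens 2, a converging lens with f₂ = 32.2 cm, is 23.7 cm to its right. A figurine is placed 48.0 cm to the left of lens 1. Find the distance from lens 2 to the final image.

12.5 cm

Lens 1: 1/d_i1 = 1/f₁ − 1/d_o1 = 1/(23.0) − 1/(48.0) = 0.02264, so d_i1 = 44.16 cm.
The intermediate image is 44.16 cm to the right of lens 1, which lies 20.46 cm to the right of lens 2 — a virtual object — so d_o2 = −20.46 cm.
Lens 2: 1/d_i2 = 1/f₂ − 1/d_o2 = 1/(32.2) − 1/(-20.46) = 0.07993, so d_i2 = 12.5 cm.
The final image is real, 12.5 cm to the right of lens 2 (overall magnification ≈ -0.56).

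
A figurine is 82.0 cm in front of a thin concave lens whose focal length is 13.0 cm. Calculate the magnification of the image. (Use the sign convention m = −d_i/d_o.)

m = +0.137

For a concave lens, f = -13.0 cm.
1/d_i = 1/f − 1/d_o = 1/(-13.00) − 1/(82.0) = -0.08912, so d_i = -11.22 cm.
m = −d_i/d_o = −(-11.22)/(82.0) = +0.137.
The image is virtual, upright and reduced, on the same side as the object.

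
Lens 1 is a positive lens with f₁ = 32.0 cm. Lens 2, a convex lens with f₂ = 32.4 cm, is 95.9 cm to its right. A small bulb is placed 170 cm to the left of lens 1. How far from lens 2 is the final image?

Lens 1: 1/d_i1 = 1/f₁ − 1/d_o1 = 1/(32.0) − 1/(170) = 0.02537, so d_i1 = 39.42 cm.
The intermediate image is 39.42 cm to the right of lens 1, which is 95.9 − (39.42) = 56.48 cm to the left of lens 2, so d_o2 = +56.48 cm.
Lens 2: 1/d_i2 = 1/f₂ − 1/d_o2 = 1/(32.4) − 1/(56.48) = 0.01316, so d_i2 = 76.0 cm.
The final image is real, 76.0 cm to the right of lens 2 (overall magnification ≈ 0.31).

76.0 cm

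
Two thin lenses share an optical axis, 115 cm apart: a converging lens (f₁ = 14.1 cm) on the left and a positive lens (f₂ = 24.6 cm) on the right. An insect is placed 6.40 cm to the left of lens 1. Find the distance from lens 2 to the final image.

Lens 1: 1/d_i1 = 1/f₁ − 1/d_o1 = 1/(14.1) − 1/(6.40) = -0.08533, so d_i1 = -11.72 cm.
The intermediate image is 11.72 cm to the left of lens 1 (virtual), which is 115 − (-11.72) = 126.7 cm to the left of lens 2, so d_o2 = +126.7 cm.
Lens 2: 1/d_i2 = 1/f₂ − 1/d_o2 = 1/(24.6) − 1/(126.7) = 0.03276, so d_i2 = 30.5 cm.
The final image is real, 30.5 cm to the right of lens 2 (overall magnification ≈ -0.44).

30.5 cm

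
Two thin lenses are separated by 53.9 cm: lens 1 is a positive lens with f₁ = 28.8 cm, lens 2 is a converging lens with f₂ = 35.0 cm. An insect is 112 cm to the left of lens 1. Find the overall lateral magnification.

m = -0.610

Lens 1: 1/d_i1 = 1/(28.8) − 1/(112) = 0.02579, so d_i1 = 38.77 cm; m₁ = −d_i1/d_o1 = -0.3462.
d_o2 = 53.9 − (38.77) = 15.13 cm.
Lens 2: 1/d_i2 = 1/(35.0) − 1/(15.13) = -0.03752, so d_i2 = -26.65 cm; m₂ = −d_i2/d_o2 = +1.761.
m = m₁·m₂ = (-0.3462)(+1.761) = -0.610.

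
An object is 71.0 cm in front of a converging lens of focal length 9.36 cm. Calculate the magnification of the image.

m = -0.152

1/d_i = 1/f − 1/d_o = 1/(9.360) − 1/(71.0) = 0.09275, so d_i = 10.78 cm.
m = −d_i/d_o = −(10.78)/(71.0) = -0.152.
The image is real, inverted and reduced, on the far side of the lens.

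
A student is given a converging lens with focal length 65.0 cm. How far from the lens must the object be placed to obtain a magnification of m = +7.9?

56.8 cm

m = −d_i/d_o ⇒ d_i = −m·d_o.
1/f = 1/d_o + 1/d_i = 1/d_o − 1/(m·d_o) = (1 − 1/m)/d_o, so d_o = f(1 − 1/m) = (65.00)(1 − 1/(+7.9)) = 56.8 cm.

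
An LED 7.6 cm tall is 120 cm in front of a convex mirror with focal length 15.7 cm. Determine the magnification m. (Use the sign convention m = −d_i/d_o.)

m = +0.116

For a convex mirror, f = -15.7 cm.
1/d_i = 1/f − 1/d_o = 1/(-15.70) − 1/(120) = -0.07203, so d_i = -13.88 cm.
m = −d_i/d_o = −(-13.88)/(120) = +0.116.
The image is virtual, upright and reduced, behind the mirror.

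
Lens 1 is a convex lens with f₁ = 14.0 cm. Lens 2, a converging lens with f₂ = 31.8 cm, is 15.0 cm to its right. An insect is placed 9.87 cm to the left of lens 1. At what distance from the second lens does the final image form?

92.5 cm

Lens 1: 1/d_i1 = 1/f₁ − 1/d_o1 = 1/(14.0) − 1/(9.87) = -0.02989, so d_i1 = -33.46 cm.
The intermediate image is 33.46 cm to the left of lens 1 (virtual), which is 15.0 − (-33.46) = 48.46 cm to the left of lens 2, so d_o2 = +48.46 cm.
Lens 2: 1/d_i2 = 1/f₂ − 1/d_o2 = 1/(31.8) − 1/(48.46) = 0.01081, so d_i2 = 92.5 cm.
The final image is real, 92.5 cm to the right of lens 2 (overall magnification ≈ -6.5).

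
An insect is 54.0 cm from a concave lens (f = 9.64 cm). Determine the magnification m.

For a concave lens, f = -9.64 cm.
1/d_i = 1/f − 1/d_o = 1/(-9.640) − 1/(54.0) = -0.1223, so d_i = -8.180 cm.
m = −d_i/d_o = −(-8.180)/(54.0) = +0.151.
The image is virtual, upright and reduced, on the same side as the object.

m = +0.151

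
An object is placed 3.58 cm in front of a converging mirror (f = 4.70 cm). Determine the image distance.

Mirror equation: 1/v = 1/f − 1/u = 1/(4.700) − 1/(3.58) = 0.2128 − 0.2793 = -0.06656, so v = -15.0 cm.
The image is virtual, upright and enlarged, behind the mirror.

15.0 cm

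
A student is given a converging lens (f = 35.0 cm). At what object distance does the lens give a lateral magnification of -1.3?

61.9 cm

m = −d_i/d_o ⇒ d_i = −m·d_o.
1/f = 1/d_o + 1/d_i = 1/d_o − 1/(m·d_o) = (1 − 1/m)/d_o, so d_o = f(1 − 1/m) = (35.00)(1 − 1/(-1.3)) = 61.9 cm.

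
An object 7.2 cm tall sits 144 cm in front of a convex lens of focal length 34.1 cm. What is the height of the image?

1/d_i = 1/f − 1/d_o = 1/(34.10) − 1/(144) = 0.02238, so d_i = 44.68 cm.
m = −d_i/d_o = -0.3103.
|h_i| = |m|·h_o = 0.3103 × 7.2 = 2.23 cm. The image is real, inverted and reduced, on the far side of the lens.

2.23 cm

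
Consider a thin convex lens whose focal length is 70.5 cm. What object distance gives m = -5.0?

84.6 cm

m = −d_i/d_o ⇒ d_i = −m·d_o.
1/f = 1/d_o + 1/d_i = 1/d_o − 1/(m·d_o) = (1 − 1/m)/d_o, so d_o = f(1 − 1/m) = (70.50)(1 − 1/(-5.0)) = 84.6 cm.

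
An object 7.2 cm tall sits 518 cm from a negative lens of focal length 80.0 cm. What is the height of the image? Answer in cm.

For a negative lens, f = -80.0 cm.
1/d_i = 1/f − 1/d_o = 1/(-80.00) − 1/(518) = -0.01443, so d_i = -69.30 cm.
m = −d_i/d_o = +0.1338.
|h_i| = |m|·h_o = 0.1338 × 7.2 = 0.963 cm. The image is virtual, upright and reduced, on the same side as the object.

0.963 cm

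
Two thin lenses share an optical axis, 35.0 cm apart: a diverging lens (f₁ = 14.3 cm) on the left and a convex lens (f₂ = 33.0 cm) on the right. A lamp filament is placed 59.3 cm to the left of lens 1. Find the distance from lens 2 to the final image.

Lens 1 is diverging, so f₁ = −14.3 cm.
Lens 1: 1/d_i1 = 1/f₁ − 1/d_o1 = 1/(-14.3) − 1/(59.3) = -0.08679, so d_i1 = -11.52 cm.
The intermediate image is 11.52 cm to the left of lens 1 (virtual), which is 35.0 − (-11.52) = 46.52 cm to the left of lens 2, so d_o2 = +46.52 cm.
Lens 2: 1/d_i2 = 1/f₂ − 1/d_o2 = 1/(33.0) − 1/(46.52) = 0.008807, so d_i2 = 114 cm.
The final image is real, 114 cm to the right of lens 2 (overall magnification ≈ -0.47).

114 cm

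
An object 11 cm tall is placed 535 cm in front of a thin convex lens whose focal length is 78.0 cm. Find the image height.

1.88 cm

1/d_i = 1/f − 1/d_o = 1/(78.00) − 1/(535) = 0.01095, so d_i = 91.31 cm.
m = −d_i/d_o = -0.1707.
|h_i| = |m|·h_o = 0.1707 × 11 = 1.88 cm. The image is real, inverted and reduced, on the far side of the lens.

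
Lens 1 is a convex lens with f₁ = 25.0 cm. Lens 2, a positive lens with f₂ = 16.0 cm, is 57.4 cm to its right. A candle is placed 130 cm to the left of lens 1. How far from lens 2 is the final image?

Lens 1: 1/d_i1 = 1/f₁ − 1/d_o1 = 1/(25.0) − 1/(130) = 0.03231, so d_i1 = 30.95 cm.
The intermediate image is 30.95 cm to the right of lens 1, which is 57.4 − (30.95) = 26.45 cm to the left of lens 2, so d_o2 = +26.45 cm.
Lens 2: 1/d_i2 = 1/f₂ − 1/d_o2 = 1/(16.0) − 1/(26.45) = 0.02469, so d_i2 = 40.5 cm.
The final image is real, 40.5 cm to the right of lens 2 (overall magnification ≈ 0.36).

40.5 cm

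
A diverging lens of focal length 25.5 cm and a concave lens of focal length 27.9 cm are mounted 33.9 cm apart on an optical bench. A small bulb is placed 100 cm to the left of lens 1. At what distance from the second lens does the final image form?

Lens 1 is diverging, so f₁ = −25.5 cm.
Lens 1: 1/d_i1 = 1/f₁ − 1/d_o1 = 1/(-25.5) − 1/(100) = -0.04922, so d_i1 = -20.32 cm.
The intermediate image is 20.32 cm to the left of lens 1 (virtual), which is 33.9 − (-20.32) = 54.22 cm to the left of lens 2, so d_o2 = +54.22 cm.
Lens 2 is diverging, so f₂ = −27.9 cm.
Lens 2: 1/d_i2 = 1/f₂ − 1/d_o2 = 1/(-27.9) − 1/(54.22) = -0.05429, so d_i2 = -18.4 cm.
The final image is virtual, 18.4 cm to the left of lens 2 (overall magnification ≈ 0.069).

18.4 cm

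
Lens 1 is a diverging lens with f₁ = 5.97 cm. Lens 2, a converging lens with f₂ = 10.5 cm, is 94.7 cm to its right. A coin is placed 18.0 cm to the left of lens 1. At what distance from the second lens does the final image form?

11.7 cm

Lens 1 is diverging, so f₁ = −5.97 cm.
Lens 1: 1/d_i1 = 1/f₁ − 1/d_o1 = 1/(-5.97) − 1/(18.0) = -0.2231, so d_i1 = -4.483 cm.
The intermediate image is 4.483 cm to the left of lens 1 (virtual), which is 94.7 − (-4.483) = 99.18 cm to the left of lens 2, so d_o2 = +99.18 cm.
Lens 2: 1/d_i2 = 1/f₂ − 1/d_o2 = 1/(10.5) − 1/(99.18) = 0.08516, so d_i2 = 11.7 cm.
The final image is real, 11.7 cm to the right of lens 2 (overall magnification ≈ -0.029).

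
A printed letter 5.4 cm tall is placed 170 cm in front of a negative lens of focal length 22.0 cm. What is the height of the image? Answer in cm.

For a negative lens, f = -22.0 cm.
1/d_i = 1/f − 1/d_o = 1/(-22.00) − 1/(170) = -0.05134, so d_i = -19.48 cm.
m = −d_i/d_o = +0.1146.
|h_i| = |m|·h_o = 0.1146 × 5.4 = 0.619 cm. The image is virtual, upright and reduced, on the same side as the object.

0.619 cm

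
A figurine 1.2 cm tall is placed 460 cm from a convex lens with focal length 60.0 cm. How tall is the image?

0.180 cm

1/d_i = 1/f − 1/d_o = 1/(60.00) − 1/(460) = 0.01449, so d_i = 69.00 cm.
m = −d_i/d_o = -0.1500.
|h_i| = |m|·h_o = 0.1500 × 1.2 = 0.180 cm. The image is real, inverted and reduced, on the far side of the lens.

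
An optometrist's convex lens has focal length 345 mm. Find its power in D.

f = 34.5 cm = 0.345 m.
P = 1/f = 1/(0.345 m) = +2.90 D.

P = +2.90 D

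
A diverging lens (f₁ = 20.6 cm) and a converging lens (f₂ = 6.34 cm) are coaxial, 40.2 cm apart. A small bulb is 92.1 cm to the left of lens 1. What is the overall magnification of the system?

m = -0.0229

f₁ = −20.6 cm (diverging).
Lens 1: 1/d_i1 = 1/(-20.6) − 1/(92.1) = -0.05940, so d_i1 = -16.83 cm; m₁ = −d_i1/d_o1 = +0.1827.
d_o2 = 40.2 − (-16.83) = 57.03 cm.
Lens 2: 1/d_i2 = 1/(6.34) − 1/(57.03) = 0.1402, so d_i2 = 7.133 cm; m₂ = −d_i2/d_o2 = -0.1251.
m = m₁·m₂ = (+0.1827)(-0.1251) = -0.0229.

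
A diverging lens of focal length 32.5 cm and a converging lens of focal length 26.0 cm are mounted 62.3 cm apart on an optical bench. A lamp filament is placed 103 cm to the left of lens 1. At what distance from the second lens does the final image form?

37.1 cm

Lens 1 is diverging, so f₁ = −32.5 cm.
Lens 1: 1/d_i1 = 1/f₁ − 1/d_o1 = 1/(-32.5) − 1/(103) = -0.04048, so d_i1 = -24.70 cm.
The intermediate image is 24.70 cm to the left of lens 1 (virtual), which is 62.3 − (-24.70) = 87.00 cm to the left of lens 2, so d_o2 = +87.00 cm.
Lens 2: 1/d_i2 = 1/f₂ − 1/d_o2 = 1/(26.0) − 1/(87.00) = 0.02697, so d_i2 = 37.1 cm.
The final image is real, 37.1 cm to the right of lens 2 (overall magnification ≈ -0.10).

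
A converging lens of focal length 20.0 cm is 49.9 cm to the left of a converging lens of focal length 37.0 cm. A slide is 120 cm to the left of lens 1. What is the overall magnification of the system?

m = -0.667

Lens 1: 1/d_i1 = 1/(20.0) − 1/(120) = 0.04167, so d_i1 = 24.00 cm; m₁ = −d_i1/d_o1 = -0.2000.
d_o2 = 49.9 − (24.00) = 25.90 cm.
Lens 2: 1/d_i2 = 1/(37.0) − 1/(25.90) = -0.01158, so d_i2 = -86.33 cm; m₂ = −d_i2/d_o2 = +3.333.
m = m₁·m₂ = (-0.2000)(+3.333) = -0.667.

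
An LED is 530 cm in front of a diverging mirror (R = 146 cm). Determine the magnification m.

f = R/2 = 146/2 = 73.00 cm; for a diverging mirror, f = -73.00 cm.
1/d_i = 1/f − 1/d_o = 1/(-73.00) − 1/(530) = -0.01559, so d_i = -64.16 cm.
m = −d_i/d_o = −(-64.16)/(530) = +0.121.
The image is virtual, upright and reduced, behind the mirror.

m = +0.121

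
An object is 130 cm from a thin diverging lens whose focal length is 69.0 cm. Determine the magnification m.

m = +0.347

For a diverging lens, f = -69.0 cm.
1/d_i = 1/f − 1/d_o = 1/(-69.00) − 1/(130) = -0.02219, so d_i = -45.08 cm.
m = −d_i/d_o = −(-45.08)/(130) = +0.347.
The image is virtual, upright and reduced, on the same side as the object.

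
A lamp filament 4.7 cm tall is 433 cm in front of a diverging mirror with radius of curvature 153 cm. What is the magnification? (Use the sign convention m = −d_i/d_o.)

m = +0.150

f = R/2 = 153/2 = 76.50 cm; for a diverging mirror, f = -76.50 cm.
1/d_i = 1/f − 1/d_o = 1/(-76.50) − 1/(433) = -0.01538, so d_i = -65.01 cm.
m = −d_i/d_o = −(-65.01)/(433) = +0.150.
The image is virtual, upright and reduced, behind the mirror.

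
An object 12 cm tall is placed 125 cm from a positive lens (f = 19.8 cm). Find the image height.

1/d_i = 1/f − 1/d_o = 1/(19.80) − 1/(125) = 0.04251, so d_i = 23.53 cm.
m = −d_i/d_o = -0.1882.
|h_i| = |m|·h_o = 0.1882 × 12 = 2.26 cm. The image is real, inverted and reduced, on the far side of the lens.

2.26 cm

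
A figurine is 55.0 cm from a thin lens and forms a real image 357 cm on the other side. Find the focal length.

f = 47.7 cm (converging)

Real image ⇒ d_i = +357 cm.
1/f = 1/d_o + 1/d_i = 1/(55.0) + 1/(357) = 0.02098, so f = 47.7 cm.
Since f is positive, the thin lens is converging.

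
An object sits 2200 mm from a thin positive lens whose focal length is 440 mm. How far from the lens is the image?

Lens equation: 1/v = 1/f − 1/u = 1/(440.0) − 1/(2200) = 0.002273 − 0.0004545 = 0.001818, so v = 550 mm.
The image is real, inverted and reduced, on the far side of the lens.

550 mm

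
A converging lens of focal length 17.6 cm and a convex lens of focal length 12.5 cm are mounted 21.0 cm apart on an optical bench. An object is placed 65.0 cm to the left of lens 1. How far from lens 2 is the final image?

2.51 cm

Lens 1: 1/d_i1 = 1/f₁ − 1/d_o1 = 1/(17.6) − 1/(65.0) = 0.04143, so d_i1 = 24.14 cm.
The intermediate image is 24.14 cm to the right of lens 1, which lies 3.140 cm to the right of lens 2 — a virtual object — so d_o2 = −3.140 cm.
Lens 2: 1/d_i2 = 1/f₂ − 1/d_o2 = 1/(12.5) − 1/(-3.140) = 0.3985, so d_i2 = 2.51 cm.
The final image is real, 2.51 cm to the right of lens 2 (overall magnification ≈ -0.30).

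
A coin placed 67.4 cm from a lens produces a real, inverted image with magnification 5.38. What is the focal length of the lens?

m = −d_i/d_o ⇒ d_i = −m·d_o = −(-5.38)·(67.4) = 362.6 cm.
1/f = 1/d_o + 1/d_i = 1/(67.4) + 1/(362.6) = 0.01759, so f = 56.8 cm.
Since f is positive, the lens is converging.

f = 56.8 cm (converging)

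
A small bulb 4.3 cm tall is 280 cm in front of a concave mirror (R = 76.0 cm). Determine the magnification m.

m = -0.157

f = R/2 = 76.0/2 = 38.00 cm.
1/d_i = 1/f − 1/d_o = 1/(38.00) − 1/(280) = 0.02274, so d_i = 43.97 cm.
m = −d_i/d_o = −(43.97)/(280) = -0.157.
The image is real, inverted and reduced, in front of the mirror.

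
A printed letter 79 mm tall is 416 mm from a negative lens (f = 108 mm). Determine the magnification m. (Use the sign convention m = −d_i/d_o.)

For a negative lens, f = -108 mm.
1/d_i = 1/f − 1/d_o = 1/(-108.0) − 1/(416) = -0.01166, so d_i = -85.74 mm.
m = −d_i/d_o = −(-85.74)/(416) = +0.206.
The image is virtual, upright and reduced, on the same side as the object.

m = +0.206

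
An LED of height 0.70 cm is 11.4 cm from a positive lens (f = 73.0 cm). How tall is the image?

0.830 cm

1/d_i = 1/f − 1/d_o = 1/(73.00) − 1/(11.4) = -0.07402, so d_i = -13.51 cm.
m = −d_i/d_o = +1.185.
|h_i| = |m|·h_o = 1.185 × 0.70 = 0.830 cm. The image is virtual, upright and enlarged, on the same side as the object.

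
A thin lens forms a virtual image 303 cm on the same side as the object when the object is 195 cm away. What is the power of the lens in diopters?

Virtual image ⇒ d_i = −303 cm.
1/f = 1/d_o + 1/d_i = 1/(195) + 1/(-303) = 0.001828 cm⁻¹.
f = 547.1 cm = 5.471 m, so P = 1/f = +0.183 D.

P = +0.183 D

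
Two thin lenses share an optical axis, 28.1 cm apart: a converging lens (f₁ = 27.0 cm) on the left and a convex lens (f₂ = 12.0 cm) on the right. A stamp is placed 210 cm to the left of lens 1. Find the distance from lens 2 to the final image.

Lens 1: 1/d_i1 = 1/f₁ − 1/d_o1 = 1/(27.0) − 1/(210) = 0.03228, so d_i1 = 30.98 cm.
The intermediate image is 30.98 cm to the right of lens 1, which lies 2.880 cm to the right of lens 2 — a virtual object — so d_o2 = −2.880 cm.
Lens 2: 1/d_i2 = 1/f₂ − 1/d_o2 = 1/(12.0) − 1/(-2.880) = 0.4306, so d_i2 = 2.32 cm.
The final image is real, 2.32 cm to the right of lens 2 (overall magnification ≈ -0.12).

2.32 cm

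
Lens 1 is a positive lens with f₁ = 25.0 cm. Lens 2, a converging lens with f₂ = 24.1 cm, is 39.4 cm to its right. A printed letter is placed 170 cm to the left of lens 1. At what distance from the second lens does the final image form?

Lens 1: 1/d_i1 = 1/f₁ − 1/d_o1 = 1/(25.0) − 1/(170) = 0.03412, so d_i1 = 29.31 cm.
The intermediate image is 29.31 cm to the right of lens 1, which is 39.4 − (29.31) = 10.09 cm to the left of lens 2, so d_o2 = +10.09 cm.
Lens 2: 1/d_i2 = 1/f₂ − 1/d_o2 = 1/(24.1) − 1/(10.09) = -0.05761, so d_i2 = -17.4 cm.
The final image is virtual, 17.4 cm to the left of lens 2 (overall magnification ≈ -0.30).

17.4 cm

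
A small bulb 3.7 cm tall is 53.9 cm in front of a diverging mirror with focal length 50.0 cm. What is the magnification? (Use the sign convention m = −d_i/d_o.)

m = +0.481

For a diverging mirror, f = -50.0 cm.
1/d_i = 1/f − 1/d_o = 1/(-50.00) − 1/(53.9) = -0.03855, so d_i = -25.94 cm.
m = −d_i/d_o = −(-25.94)/(53.9) = +0.481.
The image is virtual, upright and reduced, behind the mirror.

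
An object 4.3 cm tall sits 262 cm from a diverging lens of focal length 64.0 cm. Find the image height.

For a diverging lens, f = -64.0 cm.
1/d_i = 1/f − 1/d_o = 1/(-64.00) − 1/(262) = -0.01944, so d_i = -51.44 cm.
m = −d_i/d_o = +0.1963.
|h_i| = |m|·h_o = 0.1963 × 4.3 = 0.844 cm. The image is virtual, upright and reduced, on the same side as the object.

0.844 cm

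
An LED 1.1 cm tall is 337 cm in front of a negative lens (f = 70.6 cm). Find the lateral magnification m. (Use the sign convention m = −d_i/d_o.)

m = +0.173

For a negative lens, f = -70.6 cm.
1/d_i = 1/f − 1/d_o = 1/(-70.60) − 1/(337) = -0.01713, so d_i = -58.37 cm.
m = −d_i/d_o = −(-58.37)/(337) = +0.173.
The image is virtual, upright and reduced, on the same side as the object.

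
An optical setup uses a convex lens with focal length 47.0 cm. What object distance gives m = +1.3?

10.8 cm

m = −d_i/d_o ⇒ d_i = −m·d_o.
1/f = 1/d_o + 1/d_i = 1/d_o − 1/(m·d_o) = (1 − 1/m)/d_o, so d_o = f(1 − 1/m) = (47.00)(1 − 1/(+1.3)) = 10.8 cm.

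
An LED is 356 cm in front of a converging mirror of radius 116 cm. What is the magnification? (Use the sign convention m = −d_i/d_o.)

f = R/2 = 116/2 = 58.00 cm.
1/d_i = 1/f − 1/d_o = 1/(58.00) − 1/(356) = 0.01443, so d_i = 69.29 cm.
m = −d_i/d_o = −(69.29)/(356) = -0.195.
The image is real, inverted and reduced, in front of the mirror.

m = -0.195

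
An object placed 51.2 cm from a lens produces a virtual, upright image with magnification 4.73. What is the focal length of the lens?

m = −d_i/d_o ⇒ d_i = −m·d_o = −(+4.73)·(51.2) = -242.2 cm.
1/f = 1/d_o + 1/d_i = 1/(51.2) + 1/(-242.2) = 0.01540, so f = 64.9 cm.
Since f is positive, the lens is converging.

f = 64.9 cm (converging)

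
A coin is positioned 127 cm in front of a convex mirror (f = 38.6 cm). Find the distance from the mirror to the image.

For a convex mirror, f = -38.6 cm.
Mirror equation: 1/q = 1/f − 1/p = 1/(-38.60) − 1/(127) = -0.02591 − 0.007874 = -0.03378, so q = -29.6 cm.
The image is virtual, upright and reduced, behind the mirror.

29.6 cm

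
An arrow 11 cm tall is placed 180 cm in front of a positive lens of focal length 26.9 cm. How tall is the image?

1/d_i = 1/f − 1/d_o = 1/(26.90) − 1/(180) = 0.03162, so d_i = 31.63 cm.
m = −d_i/d_o = -0.1757.
|h_i| = |m|·h_o = 0.1757 × 11 = 1.93 cm. The image is real, inverted and reduced, on the far side of the lens.

1.93 cm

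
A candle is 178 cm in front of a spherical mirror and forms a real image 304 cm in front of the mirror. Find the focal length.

f = 112 cm (concave)

Real image ⇒ d_i = +304 cm.
1/f = 1/d_o + 1/d_i = 1/(178) + 1/(304) = 0.008907, so f = 112 cm.
Since f is positive, the spherical mirror is concave.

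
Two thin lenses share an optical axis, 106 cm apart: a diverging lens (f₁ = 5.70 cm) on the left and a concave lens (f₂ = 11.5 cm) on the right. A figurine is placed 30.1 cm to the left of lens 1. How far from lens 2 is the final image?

Lens 1 is diverging, so f₁ = −5.70 cm.
Lens 1: 1/d_i1 = 1/f₁ − 1/d_o1 = 1/(-5.70) − 1/(30.1) = -0.2087, so d_i1 = -4.792 cm.
The intermediate image is 4.792 cm to the left of lens 1 (virtual), which is 106 − (-4.792) = 110.8 cm to the left of lens 2, so d_o2 = +110.8 cm.
Lens 2 is diverging, so f₂ = −11.5 cm.
Lens 2: 1/d_i2 = 1/f₂ − 1/d_o2 = 1/(-11.5) − 1/(110.8) = -0.09598, so d_i2 = -10.4 cm.
The final image is virtual, 10.4 cm to the left of lens 2 (overall magnification ≈ 0.015).

10.4 cm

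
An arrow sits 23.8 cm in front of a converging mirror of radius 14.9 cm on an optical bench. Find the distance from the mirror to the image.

f = R/2 = 14.9/2 = 7.450 cm.
Mirror equation: 1/q = 1/f − 1/p = 1/(7.450) − 1/(23.8) = 0.1342 − 0.04202 = 0.09221, so q = 10.8 cm.
The image is real, inverted and reduced, in front of the mirror.

10.8 cm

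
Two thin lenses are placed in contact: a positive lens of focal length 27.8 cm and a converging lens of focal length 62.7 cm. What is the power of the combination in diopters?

P₁ = 1/f₁ = 1/(0.278 m) = +3.597 D; P₂ = 1/f₂ = 1/(0.627 m) = +1.595 D.
For thin lenses in contact, P = P₁ + P₂ = (+3.597) + (+1.595) = +5.19 D.

P = +5.19 D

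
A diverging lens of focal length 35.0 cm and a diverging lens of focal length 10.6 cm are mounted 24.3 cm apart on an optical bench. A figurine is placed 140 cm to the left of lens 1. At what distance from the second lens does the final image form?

8.81 cm

Lens 1 is diverging, so f₁ = −35.0 cm.
Lens 1: 1/d_i1 = 1/f₁ − 1/d_o1 = 1/(-35.0) − 1/(140) = -0.03571, so d_i1 = -28.00 cm.
The intermediate image is 28.00 cm to the left of lens 1 (virtual), which is 24.3 − (-28.00) = 52.30 cm to the left of lens 2, so d_o2 = +52.30 cm.
Lens 2 is diverging, so f₂ = −10.6 cm.
Lens 2: 1/d_i2 = 1/f₂ − 1/d_o2 = 1/(-10.6) − 1/(52.30) = -0.1135, so d_i2 = -8.81 cm.
The final image is virtual, 8.81 cm to the left of lens 2 (overall magnification ≈ 0.034).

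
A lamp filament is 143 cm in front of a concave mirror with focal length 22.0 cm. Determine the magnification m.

m = -0.182

1/d_i = 1/f − 1/d_o = 1/(22.00) − 1/(143) = 0.03846, so d_i = 26.00 cm.
m = −d_i/d_o = −(26.00)/(143) = -0.182.
The image is real, inverted and reduced, in front of the mirror.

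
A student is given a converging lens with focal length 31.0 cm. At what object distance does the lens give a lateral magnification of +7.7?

27.0 cm

m = −d_i/d_o ⇒ d_i = −m·d_o.
1/f = 1/d_o + 1/d_i = 1/d_o − 1/(m·d_o) = (1 − 1/m)/d_o, so d_o = f(1 − 1/m) = (31.00)(1 − 1/(+7.7)) = 27.0 cm.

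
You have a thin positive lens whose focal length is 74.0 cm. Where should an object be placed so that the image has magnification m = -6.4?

85.6 cm

m = −d_i/d_o ⇒ d_i = −m·d_o.
1/f = 1/d_o + 1/d_i = 1/d_o − 1/(m·d_o) = (1 − 1/m)/d_o, so d_o = f(1 − 1/m) = (74.00)(1 − 1/(-6.4)) = 85.6 cm.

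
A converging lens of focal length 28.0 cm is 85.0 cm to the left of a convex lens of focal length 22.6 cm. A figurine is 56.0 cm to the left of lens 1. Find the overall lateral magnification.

Lens 1: 1/d_i1 = 1/(28.0) − 1/(56.0) = 0.01786, so d_i1 = 56.00 cm; m₁ = −d_i1/d_o1 = -1.000.
d_o2 = 85.0 − (56.00) = 29.00 cm.
Lens 2: 1/d_i2 = 1/(22.6) − 1/(29.00) = 0.009765, so d_i2 = 102.4 cm; m₂ = −d_i2/d_o2 = -3.531.
m = m₁·m₂ = (-1.000)(-3.531) = +3.53.

m = +3.53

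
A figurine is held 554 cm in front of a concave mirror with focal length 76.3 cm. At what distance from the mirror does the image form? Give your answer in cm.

88.5 cm

Mirror equation: 1/d_i = 1/f − 1/d_o = 1/(76.30) − 1/(554) = 0.01311 − 0.001805 = 0.01130, so d_i = 88.5 cm.
The image is real, inverted and reduced, in front of the mirror.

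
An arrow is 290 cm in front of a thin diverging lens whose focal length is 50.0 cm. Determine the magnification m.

m = +0.147

For a diverging lens, f = -50.0 cm.
1/d_i = 1/f − 1/d_o = 1/(-50.00) − 1/(290) = -0.02345, so d_i = -42.65 cm.
m = −d_i/d_o = −(-42.65)/(290) = +0.147.
The image is virtual, upright and reduced, on the same side as the object.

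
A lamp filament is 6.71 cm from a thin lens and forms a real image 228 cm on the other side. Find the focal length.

f = 6.52 cm (converging)

Real image ⇒ d_i = +228 cm.
1/f = 1/d_o + 1/d_i = 1/(6.71) + 1/(228) = 0.1534, so f = 6.52 cm.
Since f is positive, the thin lens is converging.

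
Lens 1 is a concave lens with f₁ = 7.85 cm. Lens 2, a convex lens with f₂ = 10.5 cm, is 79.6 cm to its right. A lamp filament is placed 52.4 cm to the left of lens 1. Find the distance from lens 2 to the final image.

Lens 1 is diverging, so f₁ = −7.85 cm.
Lens 1: 1/d_i1 = 1/f₁ − 1/d_o1 = 1/(-7.85) − 1/(52.4) = -0.1465, so d_i1 = -6.827 cm.
The intermediate image is 6.827 cm to the left of lens 1 (virtual), which is 79.6 − (-6.827) = 86.43 cm to the left of lens 2, so d_o2 = +86.43 cm.
Lens 2: 1/d_i2 = 1/f₂ − 1/d_o2 = 1/(10.5) − 1/(86.43) = 0.08367, so d_i2 = 12.0 cm.
The final image is real, 12.0 cm to the right of lens 2 (overall magnification ≈ -0.018).

12.0 cm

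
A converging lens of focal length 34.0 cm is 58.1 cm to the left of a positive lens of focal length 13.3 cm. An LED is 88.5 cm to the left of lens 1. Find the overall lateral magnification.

Lens 1: 1/d_i1 = 1/(34.0) − 1/(88.5) = 0.01811, so d_i1 = 55.21 cm; m₁ = −d_i1/d_o1 = -0.6238.
d_o2 = 58.1 − (55.21) = 2.890 cm.
Lens 2: 1/d_i2 = 1/(13.3) − 1/(2.890) = -0.2708, so d_i2 = -3.692 cm; m₂ = −d_i2/d_o2 = +1.278.
m = m₁·m₂ = (-0.6238)(+1.278) = -0.797.

m = -0.797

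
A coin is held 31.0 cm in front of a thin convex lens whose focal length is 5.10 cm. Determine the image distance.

6.10 cm

Thin-lens equation: 1/d_i = 1/f − 1/d_o = 1/(5.100) − 1/(31.0) = 0.1961 − 0.03226 = 0.1638, so d_i = 6.10 cm.
The image is real, inverted and reduced, on the far side of the lens.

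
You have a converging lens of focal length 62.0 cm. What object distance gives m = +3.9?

46.1 cm

m = −d_i/d_o ⇒ d_i = −m·d_o.
1/f = 1/d_o + 1/d_i = 1/d_o − 1/(m·d_o) = (1 − 1/m)/d_o, so d_o = f(1 − 1/m) = (62.00)(1 − 1/(+3.9)) = 46.1 cm.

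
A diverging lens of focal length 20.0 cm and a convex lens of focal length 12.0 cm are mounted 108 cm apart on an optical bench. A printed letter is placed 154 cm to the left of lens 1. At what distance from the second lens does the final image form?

13.3 cm

Lens 1 is diverging, so f₁ = −20.0 cm.
Lens 1: 1/d_i1 = 1/f₁ − 1/d_o1 = 1/(-20.0) − 1/(154) = -0.05649, so d_i1 = -17.70 cm.
The intermediate image is 17.70 cm to the left of lens 1 (virtual), which is 108 − (-17.70) = 125.7 cm to the left of lens 2, so d_o2 = +125.7 cm.
Lens 2: 1/d_i2 = 1/f₂ − 1/d_o2 = 1/(12.0) − 1/(125.7) = 0.07538, so d_i2 = 13.3 cm.
The final image is real, 13.3 cm to the right of lens 2 (overall magnification ≈ -0.012).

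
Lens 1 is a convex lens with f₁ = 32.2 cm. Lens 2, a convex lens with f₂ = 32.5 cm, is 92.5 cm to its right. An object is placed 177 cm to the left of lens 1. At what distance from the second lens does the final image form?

Lens 1: 1/d_i1 = 1/f₁ − 1/d_o1 = 1/(32.2) − 1/(177) = 0.02541, so d_i1 = 39.36 cm.
The intermediate image is 39.36 cm to the right of lens 1, which is 92.5 − (39.36) = 53.14 cm to the left of lens 2, so d_o2 = +53.14 cm.
Lens 2: 1/d_i2 = 1/f₂ − 1/d_o2 = 1/(32.5) − 1/(53.14) = 0.01195, so d_i2 = 83.7 cm.
The final image is real, 83.7 cm to the right of lens 2 (overall magnification ≈ 0.35).

83.7 cm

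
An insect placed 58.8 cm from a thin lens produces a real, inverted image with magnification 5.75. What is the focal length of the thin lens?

f = 50.1 cm (converging)

m = −d_i/d_o ⇒ d_i = −m·d_o = −(-5.75)·(58.8) = 338.1 cm.
1/f = 1/d_o + 1/d_i = 1/(58.8) + 1/(338.1) = 0.01996, so f = 50.1 cm.
Since f is positive, the thin lens is converging.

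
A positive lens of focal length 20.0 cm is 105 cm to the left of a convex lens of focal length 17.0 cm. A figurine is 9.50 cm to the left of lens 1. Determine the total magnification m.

Lens 1: 1/d_i1 = 1/(20.0) − 1/(9.50) = -0.05526, so d_i1 = -18.10 cm; m₁ = −d_i1/d_o1 = +1.905.
d_o2 = 105 − (-18.10) = 123.1 cm.
Lens 2: 1/d_i2 = 1/(17.0) − 1/(123.1) = 0.05070, so d_i2 = 19.72 cm; m₂ = −d_i2/d_o2 = -0.1602.
m = m₁·m₂ = (+1.905)(-0.1602) = -0.305.

m = -0.305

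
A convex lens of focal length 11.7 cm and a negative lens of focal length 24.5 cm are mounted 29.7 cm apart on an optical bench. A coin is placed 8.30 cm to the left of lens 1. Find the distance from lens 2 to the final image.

17.2 cm

Lens 1: 1/d_i1 = 1/f₁ − 1/d_o1 = 1/(11.7) − 1/(8.30) = -0.03501, so d_i1 = -28.56 cm.
The intermediate image is 28.56 cm to the left of lens 1 (virtual), which is 29.7 − (-28.56) = 58.26 cm to the left of lens 2, so d_o2 = +58.26 cm.
Lens 2 is diverging, so f₂ = −24.5 cm.
Lens 2: 1/d_i2 = 1/f₂ − 1/d_o2 = 1/(-24.5) − 1/(58.26) = -0.05798, so d_i2 = -17.2 cm.
The final image is virtual, 17.2 cm to the left of lens 2 (overall magnification ≈ 1.0).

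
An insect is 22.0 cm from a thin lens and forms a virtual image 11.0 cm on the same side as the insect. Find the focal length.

Virtual image ⇒ d_i = −11.0 cm.
1/f = 1/d_o + 1/d_i = 1/(22.0) + 1/(-11.0) = -0.04545, so f = -22.0 cm.
Since f is negative, the thin lens is diverging.

f = -22.0 cm (diverging)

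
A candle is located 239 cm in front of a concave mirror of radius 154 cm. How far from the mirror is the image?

f = R/2 = 154/2 = 77.00 cm.
Mirror equation: 1/q = 1/f − 1/p = 1/(77.00) − 1/(239) = 0.01299 − 0.004184 = 0.008803, so q = 114 cm.
The image is real, inverted and reduced, in front of the mirror.

114 cm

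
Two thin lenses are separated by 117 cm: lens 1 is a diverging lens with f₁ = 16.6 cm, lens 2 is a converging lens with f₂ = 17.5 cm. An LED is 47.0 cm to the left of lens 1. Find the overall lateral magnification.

f₁ = −16.6 cm (diverging).
Lens 1: 1/d_i1 = 1/(-16.6) − 1/(47.0) = -0.08152, so d_i1 = -12.27 cm; m₁ = −d_i1/d_o1 = +0.2611.
d_o2 = 117 − (-12.27) = 129.3 cm.
Lens 2: 1/d_i2 = 1/(17.5) − 1/(129.3) = 0.04941, so d_i2 = 20.24 cm; m₂ = −d_i2/d_o2 = -0.1565.
m = m₁·m₂ = (+0.2611)(-0.1565) = -0.0409.

m = -0.0409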